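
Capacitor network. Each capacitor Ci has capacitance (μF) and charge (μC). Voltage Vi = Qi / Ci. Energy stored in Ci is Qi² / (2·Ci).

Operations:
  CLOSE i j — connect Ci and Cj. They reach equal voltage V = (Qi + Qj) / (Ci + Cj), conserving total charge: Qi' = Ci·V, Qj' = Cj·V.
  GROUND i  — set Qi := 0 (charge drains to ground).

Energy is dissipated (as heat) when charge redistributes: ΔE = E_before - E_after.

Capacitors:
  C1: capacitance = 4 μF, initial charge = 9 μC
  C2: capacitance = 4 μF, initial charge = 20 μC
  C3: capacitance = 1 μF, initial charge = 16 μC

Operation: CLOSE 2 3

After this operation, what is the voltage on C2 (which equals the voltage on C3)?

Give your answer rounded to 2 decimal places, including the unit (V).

Answer: 7.20 V

Derivation:
Initial: C1(4μF, Q=9μC, V=2.25V), C2(4μF, Q=20μC, V=5.00V), C3(1μF, Q=16μC, V=16.00V)
Op 1: CLOSE 2-3: Q_total=36.00, C_total=5.00, V=7.20; Q2=28.80, Q3=7.20; dissipated=48.400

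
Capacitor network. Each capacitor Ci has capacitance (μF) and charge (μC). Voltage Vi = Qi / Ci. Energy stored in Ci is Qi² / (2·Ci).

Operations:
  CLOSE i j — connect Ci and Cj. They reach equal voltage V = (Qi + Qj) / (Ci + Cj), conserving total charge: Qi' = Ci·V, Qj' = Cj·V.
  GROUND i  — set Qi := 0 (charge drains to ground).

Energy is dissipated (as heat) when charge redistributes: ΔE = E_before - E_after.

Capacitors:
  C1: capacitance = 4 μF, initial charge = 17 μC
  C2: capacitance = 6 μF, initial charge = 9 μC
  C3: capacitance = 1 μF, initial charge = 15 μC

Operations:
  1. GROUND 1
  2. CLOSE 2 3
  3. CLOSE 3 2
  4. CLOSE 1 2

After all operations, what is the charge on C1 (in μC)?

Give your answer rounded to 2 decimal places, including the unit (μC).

Answer: 8.23 μC

Derivation:
Initial: C1(4μF, Q=17μC, V=4.25V), C2(6μF, Q=9μC, V=1.50V), C3(1μF, Q=15μC, V=15.00V)
Op 1: GROUND 1: Q1=0; energy lost=36.125
Op 2: CLOSE 2-3: Q_total=24.00, C_total=7.00, V=3.43; Q2=20.57, Q3=3.43; dissipated=78.107
Op 3: CLOSE 3-2: Q_total=24.00, C_total=7.00, V=3.43; Q3=3.43, Q2=20.57; dissipated=0.000
Op 4: CLOSE 1-2: Q_total=20.57, C_total=10.00, V=2.06; Q1=8.23, Q2=12.34; dissipated=14.106
Final charges: Q1=8.23, Q2=12.34, Q3=3.43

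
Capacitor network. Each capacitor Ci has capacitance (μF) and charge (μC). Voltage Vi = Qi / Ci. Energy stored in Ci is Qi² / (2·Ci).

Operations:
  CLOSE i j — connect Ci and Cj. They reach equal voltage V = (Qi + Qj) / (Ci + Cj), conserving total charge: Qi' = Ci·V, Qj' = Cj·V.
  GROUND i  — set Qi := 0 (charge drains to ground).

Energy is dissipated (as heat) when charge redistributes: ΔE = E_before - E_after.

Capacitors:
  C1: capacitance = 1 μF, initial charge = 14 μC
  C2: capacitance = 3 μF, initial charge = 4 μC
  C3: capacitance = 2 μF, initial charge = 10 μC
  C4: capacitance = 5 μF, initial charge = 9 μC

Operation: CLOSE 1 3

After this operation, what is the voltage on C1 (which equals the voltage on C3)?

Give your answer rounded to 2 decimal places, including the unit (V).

Answer: 8.00 V

Derivation:
Initial: C1(1μF, Q=14μC, V=14.00V), C2(3μF, Q=4μC, V=1.33V), C3(2μF, Q=10μC, V=5.00V), C4(5μF, Q=9μC, V=1.80V)
Op 1: CLOSE 1-3: Q_total=24.00, C_total=3.00, V=8.00; Q1=8.00, Q3=16.00; dissipated=27.000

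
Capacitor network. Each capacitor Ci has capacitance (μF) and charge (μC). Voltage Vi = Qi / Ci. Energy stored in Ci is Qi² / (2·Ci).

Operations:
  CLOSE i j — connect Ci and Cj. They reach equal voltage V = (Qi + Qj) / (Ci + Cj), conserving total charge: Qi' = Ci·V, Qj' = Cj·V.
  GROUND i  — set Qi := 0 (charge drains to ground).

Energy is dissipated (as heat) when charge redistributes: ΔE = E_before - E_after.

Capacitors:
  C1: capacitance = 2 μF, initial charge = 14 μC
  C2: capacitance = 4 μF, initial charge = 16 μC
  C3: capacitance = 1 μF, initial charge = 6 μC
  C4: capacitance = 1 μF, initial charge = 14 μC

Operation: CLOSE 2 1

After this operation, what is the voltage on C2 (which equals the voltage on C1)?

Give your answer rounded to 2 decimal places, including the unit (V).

Answer: 5.00 V

Derivation:
Initial: C1(2μF, Q=14μC, V=7.00V), C2(4μF, Q=16μC, V=4.00V), C3(1μF, Q=6μC, V=6.00V), C4(1μF, Q=14μC, V=14.00V)
Op 1: CLOSE 2-1: Q_total=30.00, C_total=6.00, V=5.00; Q2=20.00, Q1=10.00; dissipated=6.000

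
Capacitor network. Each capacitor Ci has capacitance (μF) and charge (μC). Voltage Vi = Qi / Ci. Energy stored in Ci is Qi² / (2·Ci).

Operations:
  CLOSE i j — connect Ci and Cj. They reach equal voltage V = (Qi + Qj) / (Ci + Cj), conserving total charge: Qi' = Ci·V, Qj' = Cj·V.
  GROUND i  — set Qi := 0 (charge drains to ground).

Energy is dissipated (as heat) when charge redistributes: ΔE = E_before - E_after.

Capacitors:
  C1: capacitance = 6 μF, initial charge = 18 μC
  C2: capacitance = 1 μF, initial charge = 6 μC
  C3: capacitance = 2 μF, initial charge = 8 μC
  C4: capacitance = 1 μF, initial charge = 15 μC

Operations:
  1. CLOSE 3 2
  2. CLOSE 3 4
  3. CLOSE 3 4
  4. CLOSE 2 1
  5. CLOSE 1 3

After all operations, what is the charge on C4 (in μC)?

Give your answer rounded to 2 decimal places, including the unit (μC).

Initial: C1(6μF, Q=18μC, V=3.00V), C2(1μF, Q=6μC, V=6.00V), C3(2μF, Q=8μC, V=4.00V), C4(1μF, Q=15μC, V=15.00V)
Op 1: CLOSE 3-2: Q_total=14.00, C_total=3.00, V=4.67; Q3=9.33, Q2=4.67; dissipated=1.333
Op 2: CLOSE 3-4: Q_total=24.33, C_total=3.00, V=8.11; Q3=16.22, Q4=8.11; dissipated=35.593
Op 3: CLOSE 3-4: Q_total=24.33, C_total=3.00, V=8.11; Q3=16.22, Q4=8.11; dissipated=0.000
Op 4: CLOSE 2-1: Q_total=22.67, C_total=7.00, V=3.24; Q2=3.24, Q1=19.43; dissipated=1.190
Op 5: CLOSE 1-3: Q_total=35.65, C_total=8.00, V=4.46; Q1=26.74, Q3=8.91; dissipated=17.810
Final charges: Q1=26.74, Q2=3.24, Q3=8.91, Q4=8.11

Answer: 8.11 μC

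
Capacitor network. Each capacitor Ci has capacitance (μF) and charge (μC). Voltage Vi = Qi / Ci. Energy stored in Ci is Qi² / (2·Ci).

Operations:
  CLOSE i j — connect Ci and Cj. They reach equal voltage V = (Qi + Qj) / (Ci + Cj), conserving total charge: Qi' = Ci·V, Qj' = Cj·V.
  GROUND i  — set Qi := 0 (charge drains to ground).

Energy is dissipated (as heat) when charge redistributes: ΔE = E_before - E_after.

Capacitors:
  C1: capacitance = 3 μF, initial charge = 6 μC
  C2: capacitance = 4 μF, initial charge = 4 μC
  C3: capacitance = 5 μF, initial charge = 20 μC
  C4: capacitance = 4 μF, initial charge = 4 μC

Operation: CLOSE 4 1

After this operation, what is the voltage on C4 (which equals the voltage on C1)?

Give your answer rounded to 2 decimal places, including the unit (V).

Initial: C1(3μF, Q=6μC, V=2.00V), C2(4μF, Q=4μC, V=1.00V), C3(5μF, Q=20μC, V=4.00V), C4(4μF, Q=4μC, V=1.00V)
Op 1: CLOSE 4-1: Q_total=10.00, C_total=7.00, V=1.43; Q4=5.71, Q1=4.29; dissipated=0.857

Answer: 1.43 V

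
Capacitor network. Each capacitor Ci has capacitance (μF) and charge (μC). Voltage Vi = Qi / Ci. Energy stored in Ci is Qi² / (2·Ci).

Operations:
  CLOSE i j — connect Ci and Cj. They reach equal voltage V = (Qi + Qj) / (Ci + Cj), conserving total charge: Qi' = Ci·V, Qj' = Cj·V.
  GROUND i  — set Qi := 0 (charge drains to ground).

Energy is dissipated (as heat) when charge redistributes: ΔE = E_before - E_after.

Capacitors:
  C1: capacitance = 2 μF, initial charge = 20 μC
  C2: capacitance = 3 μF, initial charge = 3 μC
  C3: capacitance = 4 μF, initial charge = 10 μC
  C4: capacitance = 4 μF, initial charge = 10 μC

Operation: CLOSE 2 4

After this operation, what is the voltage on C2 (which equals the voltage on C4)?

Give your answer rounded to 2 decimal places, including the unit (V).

Answer: 1.86 V

Derivation:
Initial: C1(2μF, Q=20μC, V=10.00V), C2(3μF, Q=3μC, V=1.00V), C3(4μF, Q=10μC, V=2.50V), C4(4μF, Q=10μC, V=2.50V)
Op 1: CLOSE 2-4: Q_total=13.00, C_total=7.00, V=1.86; Q2=5.57, Q4=7.43; dissipated=1.929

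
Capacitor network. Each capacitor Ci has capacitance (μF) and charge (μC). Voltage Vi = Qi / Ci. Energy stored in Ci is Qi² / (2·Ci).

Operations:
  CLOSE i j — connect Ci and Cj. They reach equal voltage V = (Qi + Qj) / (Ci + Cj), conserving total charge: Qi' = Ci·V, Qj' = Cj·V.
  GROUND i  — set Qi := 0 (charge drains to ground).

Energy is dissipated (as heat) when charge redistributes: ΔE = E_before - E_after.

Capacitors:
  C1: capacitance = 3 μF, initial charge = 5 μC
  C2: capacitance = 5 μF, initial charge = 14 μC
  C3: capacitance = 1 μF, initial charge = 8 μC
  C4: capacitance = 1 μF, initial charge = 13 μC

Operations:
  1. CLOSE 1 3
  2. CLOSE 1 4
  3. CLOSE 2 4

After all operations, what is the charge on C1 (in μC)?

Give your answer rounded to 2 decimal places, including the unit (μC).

Initial: C1(3μF, Q=5μC, V=1.67V), C2(5μF, Q=14μC, V=2.80V), C3(1μF, Q=8μC, V=8.00V), C4(1μF, Q=13μC, V=13.00V)
Op 1: CLOSE 1-3: Q_total=13.00, C_total=4.00, V=3.25; Q1=9.75, Q3=3.25; dissipated=15.042
Op 2: CLOSE 1-4: Q_total=22.75, C_total=4.00, V=5.69; Q1=17.06, Q4=5.69; dissipated=35.648
Op 3: CLOSE 2-4: Q_total=19.69, C_total=6.00, V=3.28; Q2=16.41, Q4=3.28; dissipated=3.474
Final charges: Q1=17.06, Q2=16.41, Q3=3.25, Q4=3.28

Answer: 17.06 μC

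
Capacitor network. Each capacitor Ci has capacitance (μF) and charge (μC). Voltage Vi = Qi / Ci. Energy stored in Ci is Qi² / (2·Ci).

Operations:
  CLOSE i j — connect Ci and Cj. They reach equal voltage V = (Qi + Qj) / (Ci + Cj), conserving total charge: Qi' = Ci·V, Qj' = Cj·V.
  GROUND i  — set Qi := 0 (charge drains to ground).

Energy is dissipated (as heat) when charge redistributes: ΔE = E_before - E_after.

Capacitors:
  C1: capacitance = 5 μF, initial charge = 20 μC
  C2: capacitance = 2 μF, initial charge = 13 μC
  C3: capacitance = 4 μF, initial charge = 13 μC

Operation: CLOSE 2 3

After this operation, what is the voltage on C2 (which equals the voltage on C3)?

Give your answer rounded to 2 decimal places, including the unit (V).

Initial: C1(5μF, Q=20μC, V=4.00V), C2(2μF, Q=13μC, V=6.50V), C3(4μF, Q=13μC, V=3.25V)
Op 1: CLOSE 2-3: Q_total=26.00, C_total=6.00, V=4.33; Q2=8.67, Q3=17.33; dissipated=7.042

Answer: 4.33 V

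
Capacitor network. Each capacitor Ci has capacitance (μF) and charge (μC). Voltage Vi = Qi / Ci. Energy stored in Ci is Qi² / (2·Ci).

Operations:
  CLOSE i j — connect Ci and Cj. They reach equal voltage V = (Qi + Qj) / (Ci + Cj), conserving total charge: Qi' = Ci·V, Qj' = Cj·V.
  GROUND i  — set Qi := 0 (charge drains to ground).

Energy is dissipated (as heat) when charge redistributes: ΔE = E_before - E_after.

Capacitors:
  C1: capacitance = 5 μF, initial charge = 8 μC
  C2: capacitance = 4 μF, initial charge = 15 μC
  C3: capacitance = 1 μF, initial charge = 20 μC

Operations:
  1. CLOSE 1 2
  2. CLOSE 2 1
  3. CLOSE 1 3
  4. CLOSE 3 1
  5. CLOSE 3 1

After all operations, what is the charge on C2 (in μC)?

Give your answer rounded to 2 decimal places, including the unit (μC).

Initial: C1(5μF, Q=8μC, V=1.60V), C2(4μF, Q=15μC, V=3.75V), C3(1μF, Q=20μC, V=20.00V)
Op 1: CLOSE 1-2: Q_total=23.00, C_total=9.00, V=2.56; Q1=12.78, Q2=10.22; dissipated=5.136
Op 2: CLOSE 2-1: Q_total=23.00, C_total=9.00, V=2.56; Q2=10.22, Q1=12.78; dissipated=0.000
Op 3: CLOSE 1-3: Q_total=32.78, C_total=6.00, V=5.46; Q1=27.31, Q3=5.46; dissipated=126.795
Op 4: CLOSE 3-1: Q_total=32.78, C_total=6.00, V=5.46; Q3=5.46, Q1=27.31; dissipated=0.000
Op 5: CLOSE 3-1: Q_total=32.78, C_total=6.00, V=5.46; Q3=5.46, Q1=27.31; dissipated=0.000
Final charges: Q1=27.31, Q2=10.22, Q3=5.46

Answer: 10.22 μC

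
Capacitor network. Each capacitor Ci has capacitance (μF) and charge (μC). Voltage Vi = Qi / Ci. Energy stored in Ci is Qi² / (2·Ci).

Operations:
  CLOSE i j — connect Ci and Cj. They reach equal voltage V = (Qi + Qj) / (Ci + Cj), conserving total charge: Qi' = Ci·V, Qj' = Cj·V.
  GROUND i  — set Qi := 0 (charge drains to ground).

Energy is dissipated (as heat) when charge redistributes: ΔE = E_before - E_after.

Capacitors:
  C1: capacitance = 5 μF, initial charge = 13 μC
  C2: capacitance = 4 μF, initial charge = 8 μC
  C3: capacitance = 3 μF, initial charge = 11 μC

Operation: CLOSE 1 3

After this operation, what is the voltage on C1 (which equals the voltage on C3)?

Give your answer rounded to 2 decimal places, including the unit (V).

Answer: 3.00 V

Derivation:
Initial: C1(5μF, Q=13μC, V=2.60V), C2(4μF, Q=8μC, V=2.00V), C3(3μF, Q=11μC, V=3.67V)
Op 1: CLOSE 1-3: Q_total=24.00, C_total=8.00, V=3.00; Q1=15.00, Q3=9.00; dissipated=1.067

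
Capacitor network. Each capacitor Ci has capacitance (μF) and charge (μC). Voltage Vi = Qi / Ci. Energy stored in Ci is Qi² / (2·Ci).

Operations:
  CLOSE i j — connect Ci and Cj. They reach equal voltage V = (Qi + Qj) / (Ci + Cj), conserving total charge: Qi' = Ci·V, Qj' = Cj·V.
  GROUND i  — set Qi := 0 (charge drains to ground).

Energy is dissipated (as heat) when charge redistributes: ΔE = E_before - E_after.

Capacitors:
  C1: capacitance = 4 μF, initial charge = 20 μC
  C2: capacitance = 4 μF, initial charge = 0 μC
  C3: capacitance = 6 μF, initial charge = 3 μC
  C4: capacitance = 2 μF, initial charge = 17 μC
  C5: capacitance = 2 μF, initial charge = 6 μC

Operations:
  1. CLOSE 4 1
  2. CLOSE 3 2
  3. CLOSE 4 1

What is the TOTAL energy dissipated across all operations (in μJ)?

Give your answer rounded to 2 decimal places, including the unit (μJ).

Answer: 8.47 μJ

Derivation:
Initial: C1(4μF, Q=20μC, V=5.00V), C2(4μF, Q=0μC, V=0.00V), C3(6μF, Q=3μC, V=0.50V), C4(2μF, Q=17μC, V=8.50V), C5(2μF, Q=6μC, V=3.00V)
Op 1: CLOSE 4-1: Q_total=37.00, C_total=6.00, V=6.17; Q4=12.33, Q1=24.67; dissipated=8.167
Op 2: CLOSE 3-2: Q_total=3.00, C_total=10.00, V=0.30; Q3=1.80, Q2=1.20; dissipated=0.300
Op 3: CLOSE 4-1: Q_total=37.00, C_total=6.00, V=6.17; Q4=12.33, Q1=24.67; dissipated=0.000
Total dissipated: 8.467 μJ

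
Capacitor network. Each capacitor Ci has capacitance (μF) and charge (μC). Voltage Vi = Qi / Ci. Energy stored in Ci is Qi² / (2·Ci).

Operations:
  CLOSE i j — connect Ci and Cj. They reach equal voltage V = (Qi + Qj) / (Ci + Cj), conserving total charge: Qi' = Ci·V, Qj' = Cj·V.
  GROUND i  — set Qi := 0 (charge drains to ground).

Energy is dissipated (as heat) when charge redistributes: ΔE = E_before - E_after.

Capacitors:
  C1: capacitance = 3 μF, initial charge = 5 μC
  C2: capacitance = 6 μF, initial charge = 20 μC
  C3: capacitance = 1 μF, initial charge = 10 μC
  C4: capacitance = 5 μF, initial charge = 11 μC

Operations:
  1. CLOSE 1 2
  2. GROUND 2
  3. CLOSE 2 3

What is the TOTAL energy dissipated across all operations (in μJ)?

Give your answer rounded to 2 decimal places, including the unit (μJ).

Initial: C1(3μF, Q=5μC, V=1.67V), C2(6μF, Q=20μC, V=3.33V), C3(1μF, Q=10μC, V=10.00V), C4(5μF, Q=11μC, V=2.20V)
Op 1: CLOSE 1-2: Q_total=25.00, C_total=9.00, V=2.78; Q1=8.33, Q2=16.67; dissipated=2.778
Op 2: GROUND 2: Q2=0; energy lost=23.148
Op 3: CLOSE 2-3: Q_total=10.00, C_total=7.00, V=1.43; Q2=8.57, Q3=1.43; dissipated=42.857
Total dissipated: 68.783 μJ

Answer: 68.78 μJ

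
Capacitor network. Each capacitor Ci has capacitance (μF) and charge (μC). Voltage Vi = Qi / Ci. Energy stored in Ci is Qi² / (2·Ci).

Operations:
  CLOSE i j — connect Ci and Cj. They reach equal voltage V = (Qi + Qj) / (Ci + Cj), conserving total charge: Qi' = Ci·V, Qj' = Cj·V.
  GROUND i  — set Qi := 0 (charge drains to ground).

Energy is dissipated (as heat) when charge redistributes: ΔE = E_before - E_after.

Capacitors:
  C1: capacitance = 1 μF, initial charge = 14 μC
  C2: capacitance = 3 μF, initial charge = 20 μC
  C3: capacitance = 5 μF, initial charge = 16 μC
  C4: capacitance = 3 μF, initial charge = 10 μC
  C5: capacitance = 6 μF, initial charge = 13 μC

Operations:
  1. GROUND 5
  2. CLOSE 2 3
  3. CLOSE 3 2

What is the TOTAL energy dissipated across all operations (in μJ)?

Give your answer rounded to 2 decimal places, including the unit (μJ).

Answer: 25.35 μJ

Derivation:
Initial: C1(1μF, Q=14μC, V=14.00V), C2(3μF, Q=20μC, V=6.67V), C3(5μF, Q=16μC, V=3.20V), C4(3μF, Q=10μC, V=3.33V), C5(6μF, Q=13μC, V=2.17V)
Op 1: GROUND 5: Q5=0; energy lost=14.083
Op 2: CLOSE 2-3: Q_total=36.00, C_total=8.00, V=4.50; Q2=13.50, Q3=22.50; dissipated=11.267
Op 3: CLOSE 3-2: Q_total=36.00, C_total=8.00, V=4.50; Q3=22.50, Q2=13.50; dissipated=0.000
Total dissipated: 25.350 μJ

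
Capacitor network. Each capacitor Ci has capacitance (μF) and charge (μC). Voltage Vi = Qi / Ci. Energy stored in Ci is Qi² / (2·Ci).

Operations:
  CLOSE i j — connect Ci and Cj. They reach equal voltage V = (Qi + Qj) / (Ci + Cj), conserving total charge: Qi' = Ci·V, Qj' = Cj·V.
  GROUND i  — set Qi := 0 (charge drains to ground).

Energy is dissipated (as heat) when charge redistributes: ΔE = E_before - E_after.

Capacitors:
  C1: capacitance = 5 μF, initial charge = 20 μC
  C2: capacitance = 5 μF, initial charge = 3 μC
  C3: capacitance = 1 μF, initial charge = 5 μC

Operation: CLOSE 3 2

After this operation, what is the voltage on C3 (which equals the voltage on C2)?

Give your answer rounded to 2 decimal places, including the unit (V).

Initial: C1(5μF, Q=20μC, V=4.00V), C2(5μF, Q=3μC, V=0.60V), C3(1μF, Q=5μC, V=5.00V)
Op 1: CLOSE 3-2: Q_total=8.00, C_total=6.00, V=1.33; Q3=1.33, Q2=6.67; dissipated=8.067

Answer: 1.33 V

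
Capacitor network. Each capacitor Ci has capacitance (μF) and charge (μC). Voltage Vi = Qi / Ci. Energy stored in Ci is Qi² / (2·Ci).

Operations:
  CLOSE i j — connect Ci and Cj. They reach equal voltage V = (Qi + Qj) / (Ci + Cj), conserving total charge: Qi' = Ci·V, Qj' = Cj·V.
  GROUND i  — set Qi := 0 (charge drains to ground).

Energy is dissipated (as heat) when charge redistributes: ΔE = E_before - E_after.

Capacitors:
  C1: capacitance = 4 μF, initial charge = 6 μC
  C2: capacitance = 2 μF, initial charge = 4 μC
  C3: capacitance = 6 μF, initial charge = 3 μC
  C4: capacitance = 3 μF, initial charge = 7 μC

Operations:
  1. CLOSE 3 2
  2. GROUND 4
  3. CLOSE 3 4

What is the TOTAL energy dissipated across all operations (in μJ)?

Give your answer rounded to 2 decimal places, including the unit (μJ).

Answer: 10.62 μJ

Derivation:
Initial: C1(4μF, Q=6μC, V=1.50V), C2(2μF, Q=4μC, V=2.00V), C3(6μF, Q=3μC, V=0.50V), C4(3μF, Q=7μC, V=2.33V)
Op 1: CLOSE 3-2: Q_total=7.00, C_total=8.00, V=0.88; Q3=5.25, Q2=1.75; dissipated=1.688
Op 2: GROUND 4: Q4=0; energy lost=8.167
Op 3: CLOSE 3-4: Q_total=5.25, C_total=9.00, V=0.58; Q3=3.50, Q4=1.75; dissipated=0.766
Total dissipated: 10.620 μJ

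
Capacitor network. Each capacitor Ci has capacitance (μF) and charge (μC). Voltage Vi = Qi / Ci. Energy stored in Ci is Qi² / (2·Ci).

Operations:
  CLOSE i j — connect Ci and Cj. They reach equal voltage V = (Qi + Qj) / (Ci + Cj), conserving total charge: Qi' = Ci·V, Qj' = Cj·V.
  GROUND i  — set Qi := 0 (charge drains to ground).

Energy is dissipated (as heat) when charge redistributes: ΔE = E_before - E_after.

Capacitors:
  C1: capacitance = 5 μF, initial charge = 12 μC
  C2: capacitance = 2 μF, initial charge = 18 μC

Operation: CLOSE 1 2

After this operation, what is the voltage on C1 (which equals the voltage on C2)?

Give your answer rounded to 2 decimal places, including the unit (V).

Initial: C1(5μF, Q=12μC, V=2.40V), C2(2μF, Q=18μC, V=9.00V)
Op 1: CLOSE 1-2: Q_total=30.00, C_total=7.00, V=4.29; Q1=21.43, Q2=8.57; dissipated=31.114

Answer: 4.29 V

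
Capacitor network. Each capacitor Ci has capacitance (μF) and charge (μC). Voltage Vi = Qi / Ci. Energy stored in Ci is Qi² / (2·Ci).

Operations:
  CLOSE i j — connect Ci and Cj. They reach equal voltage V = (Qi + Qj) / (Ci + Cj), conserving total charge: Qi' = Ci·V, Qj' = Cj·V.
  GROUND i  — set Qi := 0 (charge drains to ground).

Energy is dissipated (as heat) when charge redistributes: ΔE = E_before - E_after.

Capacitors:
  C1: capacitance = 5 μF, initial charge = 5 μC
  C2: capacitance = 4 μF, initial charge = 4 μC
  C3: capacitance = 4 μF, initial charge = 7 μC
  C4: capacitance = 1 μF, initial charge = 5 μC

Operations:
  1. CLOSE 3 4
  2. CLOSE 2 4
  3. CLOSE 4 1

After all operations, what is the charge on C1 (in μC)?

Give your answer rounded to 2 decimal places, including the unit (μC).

Answer: 5.23 μC

Derivation:
Initial: C1(5μF, Q=5μC, V=1.00V), C2(4μF, Q=4μC, V=1.00V), C3(4μF, Q=7μC, V=1.75V), C4(1μF, Q=5μC, V=5.00V)
Op 1: CLOSE 3-4: Q_total=12.00, C_total=5.00, V=2.40; Q3=9.60, Q4=2.40; dissipated=4.225
Op 2: CLOSE 2-4: Q_total=6.40, C_total=5.00, V=1.28; Q2=5.12, Q4=1.28; dissipated=0.784
Op 3: CLOSE 4-1: Q_total=6.28, C_total=6.00, V=1.05; Q4=1.05, Q1=5.23; dissipated=0.033
Final charges: Q1=5.23, Q2=5.12, Q3=9.60, Q4=1.05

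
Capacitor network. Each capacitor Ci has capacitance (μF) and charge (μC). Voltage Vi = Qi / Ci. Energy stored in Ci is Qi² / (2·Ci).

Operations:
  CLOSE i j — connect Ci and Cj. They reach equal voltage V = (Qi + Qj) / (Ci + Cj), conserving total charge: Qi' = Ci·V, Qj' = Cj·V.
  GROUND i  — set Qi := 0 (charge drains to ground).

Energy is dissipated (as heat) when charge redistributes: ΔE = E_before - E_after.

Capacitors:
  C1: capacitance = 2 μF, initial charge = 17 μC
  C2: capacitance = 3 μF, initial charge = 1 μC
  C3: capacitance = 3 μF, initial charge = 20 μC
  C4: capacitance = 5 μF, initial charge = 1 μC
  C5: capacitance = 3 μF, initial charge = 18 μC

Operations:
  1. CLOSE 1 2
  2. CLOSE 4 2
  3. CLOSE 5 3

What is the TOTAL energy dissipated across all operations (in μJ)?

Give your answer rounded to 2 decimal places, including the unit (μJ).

Answer: 51.19 μJ

Derivation:
Initial: C1(2μF, Q=17μC, V=8.50V), C2(3μF, Q=1μC, V=0.33V), C3(3μF, Q=20μC, V=6.67V), C4(5μF, Q=1μC, V=0.20V), C5(3μF, Q=18μC, V=6.00V)
Op 1: CLOSE 1-2: Q_total=18.00, C_total=5.00, V=3.60; Q1=7.20, Q2=10.80; dissipated=40.017
Op 2: CLOSE 4-2: Q_total=11.80, C_total=8.00, V=1.48; Q4=7.38, Q2=4.42; dissipated=10.838
Op 3: CLOSE 5-3: Q_total=38.00, C_total=6.00, V=6.33; Q5=19.00, Q3=19.00; dissipated=0.333
Total dissipated: 51.188 μJ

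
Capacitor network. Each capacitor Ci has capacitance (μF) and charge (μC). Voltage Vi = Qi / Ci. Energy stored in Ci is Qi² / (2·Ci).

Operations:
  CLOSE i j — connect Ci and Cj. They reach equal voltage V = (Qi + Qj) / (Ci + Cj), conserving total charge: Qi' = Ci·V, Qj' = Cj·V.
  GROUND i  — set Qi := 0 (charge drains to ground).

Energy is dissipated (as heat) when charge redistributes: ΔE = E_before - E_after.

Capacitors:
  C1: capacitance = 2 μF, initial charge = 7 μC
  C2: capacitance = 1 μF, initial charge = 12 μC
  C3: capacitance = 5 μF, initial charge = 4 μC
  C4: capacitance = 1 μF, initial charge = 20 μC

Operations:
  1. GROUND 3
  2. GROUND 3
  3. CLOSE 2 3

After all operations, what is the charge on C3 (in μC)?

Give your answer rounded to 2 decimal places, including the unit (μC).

Initial: C1(2μF, Q=7μC, V=3.50V), C2(1μF, Q=12μC, V=12.00V), C3(5μF, Q=4μC, V=0.80V), C4(1μF, Q=20μC, V=20.00V)
Op 1: GROUND 3: Q3=0; energy lost=1.600
Op 2: GROUND 3: Q3=0; energy lost=0.000
Op 3: CLOSE 2-3: Q_total=12.00, C_total=6.00, V=2.00; Q2=2.00, Q3=10.00; dissipated=60.000
Final charges: Q1=7.00, Q2=2.00, Q3=10.00, Q4=20.00

Answer: 10.00 μC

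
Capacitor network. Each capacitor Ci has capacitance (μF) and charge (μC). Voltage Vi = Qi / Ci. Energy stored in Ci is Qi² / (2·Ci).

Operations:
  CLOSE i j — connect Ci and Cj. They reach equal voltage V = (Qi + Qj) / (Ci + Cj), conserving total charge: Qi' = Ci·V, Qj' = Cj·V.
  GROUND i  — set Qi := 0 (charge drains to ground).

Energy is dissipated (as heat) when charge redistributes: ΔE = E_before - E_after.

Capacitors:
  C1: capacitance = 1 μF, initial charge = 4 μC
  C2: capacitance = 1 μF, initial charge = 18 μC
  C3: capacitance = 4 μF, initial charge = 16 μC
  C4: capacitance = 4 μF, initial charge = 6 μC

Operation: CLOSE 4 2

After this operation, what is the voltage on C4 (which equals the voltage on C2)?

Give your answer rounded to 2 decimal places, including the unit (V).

Answer: 4.80 V

Derivation:
Initial: C1(1μF, Q=4μC, V=4.00V), C2(1μF, Q=18μC, V=18.00V), C3(4μF, Q=16μC, V=4.00V), C4(4μF, Q=6μC, V=1.50V)
Op 1: CLOSE 4-2: Q_total=24.00, C_total=5.00, V=4.80; Q4=19.20, Q2=4.80; dissipated=108.900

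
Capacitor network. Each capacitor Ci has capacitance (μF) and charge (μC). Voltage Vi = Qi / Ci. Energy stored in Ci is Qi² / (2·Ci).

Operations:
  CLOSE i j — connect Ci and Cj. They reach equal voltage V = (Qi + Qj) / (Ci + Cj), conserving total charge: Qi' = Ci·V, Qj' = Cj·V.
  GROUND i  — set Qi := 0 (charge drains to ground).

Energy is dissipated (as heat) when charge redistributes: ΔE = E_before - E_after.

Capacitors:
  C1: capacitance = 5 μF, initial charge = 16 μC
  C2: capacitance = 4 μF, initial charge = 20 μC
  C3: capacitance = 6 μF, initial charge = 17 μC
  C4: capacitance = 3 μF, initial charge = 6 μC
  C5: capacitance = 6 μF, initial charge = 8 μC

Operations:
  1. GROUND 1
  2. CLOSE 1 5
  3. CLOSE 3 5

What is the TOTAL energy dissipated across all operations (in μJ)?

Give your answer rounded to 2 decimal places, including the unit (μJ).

Initial: C1(5μF, Q=16μC, V=3.20V), C2(4μF, Q=20μC, V=5.00V), C3(6μF, Q=17μC, V=2.83V), C4(3μF, Q=6μC, V=2.00V), C5(6μF, Q=8μC, V=1.33V)
Op 1: GROUND 1: Q1=0; energy lost=25.600
Op 2: CLOSE 1-5: Q_total=8.00, C_total=11.00, V=0.73; Q1=3.64, Q5=4.36; dissipated=2.424
Op 3: CLOSE 3-5: Q_total=21.36, C_total=12.00, V=1.78; Q3=10.68, Q5=10.68; dissipated=6.653
Total dissipated: 34.677 μJ

Answer: 34.68 μJ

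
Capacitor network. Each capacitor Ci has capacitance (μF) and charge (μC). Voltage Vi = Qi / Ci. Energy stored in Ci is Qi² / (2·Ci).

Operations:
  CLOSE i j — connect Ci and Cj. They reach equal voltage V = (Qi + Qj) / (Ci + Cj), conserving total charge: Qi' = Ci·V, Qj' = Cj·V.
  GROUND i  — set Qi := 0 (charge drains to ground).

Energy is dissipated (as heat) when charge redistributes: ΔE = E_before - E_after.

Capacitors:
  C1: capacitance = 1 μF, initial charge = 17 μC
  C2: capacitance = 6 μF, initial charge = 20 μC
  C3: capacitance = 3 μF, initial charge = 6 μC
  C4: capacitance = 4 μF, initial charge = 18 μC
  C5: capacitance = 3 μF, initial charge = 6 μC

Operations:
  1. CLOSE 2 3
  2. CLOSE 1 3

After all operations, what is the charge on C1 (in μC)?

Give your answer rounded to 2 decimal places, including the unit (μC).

Answer: 6.42 μC

Derivation:
Initial: C1(1μF, Q=17μC, V=17.00V), C2(6μF, Q=20μC, V=3.33V), C3(3μF, Q=6μC, V=2.00V), C4(4μF, Q=18μC, V=4.50V), C5(3μF, Q=6μC, V=2.00V)
Op 1: CLOSE 2-3: Q_total=26.00, C_total=9.00, V=2.89; Q2=17.33, Q3=8.67; dissipated=1.778
Op 2: CLOSE 1-3: Q_total=25.67, C_total=4.00, V=6.42; Q1=6.42, Q3=19.25; dissipated=74.671
Final charges: Q1=6.42, Q2=17.33, Q3=19.25, Q4=18.00, Q5=6.00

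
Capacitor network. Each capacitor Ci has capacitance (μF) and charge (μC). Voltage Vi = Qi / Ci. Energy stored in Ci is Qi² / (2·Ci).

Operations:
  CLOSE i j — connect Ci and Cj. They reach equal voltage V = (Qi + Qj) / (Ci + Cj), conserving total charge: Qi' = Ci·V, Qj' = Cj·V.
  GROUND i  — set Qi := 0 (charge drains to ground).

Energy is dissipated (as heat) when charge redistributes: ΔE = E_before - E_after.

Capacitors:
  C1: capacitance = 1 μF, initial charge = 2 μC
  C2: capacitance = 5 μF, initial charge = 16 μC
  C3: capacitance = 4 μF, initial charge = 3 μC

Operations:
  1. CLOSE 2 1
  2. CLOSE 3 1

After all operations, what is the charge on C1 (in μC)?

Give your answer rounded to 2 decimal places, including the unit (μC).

Initial: C1(1μF, Q=2μC, V=2.00V), C2(5μF, Q=16μC, V=3.20V), C3(4μF, Q=3μC, V=0.75V)
Op 1: CLOSE 2-1: Q_total=18.00, C_total=6.00, V=3.00; Q2=15.00, Q1=3.00; dissipated=0.600
Op 2: CLOSE 3-1: Q_total=6.00, C_total=5.00, V=1.20; Q3=4.80, Q1=1.20; dissipated=2.025
Final charges: Q1=1.20, Q2=15.00, Q3=4.80

Answer: 1.20 μC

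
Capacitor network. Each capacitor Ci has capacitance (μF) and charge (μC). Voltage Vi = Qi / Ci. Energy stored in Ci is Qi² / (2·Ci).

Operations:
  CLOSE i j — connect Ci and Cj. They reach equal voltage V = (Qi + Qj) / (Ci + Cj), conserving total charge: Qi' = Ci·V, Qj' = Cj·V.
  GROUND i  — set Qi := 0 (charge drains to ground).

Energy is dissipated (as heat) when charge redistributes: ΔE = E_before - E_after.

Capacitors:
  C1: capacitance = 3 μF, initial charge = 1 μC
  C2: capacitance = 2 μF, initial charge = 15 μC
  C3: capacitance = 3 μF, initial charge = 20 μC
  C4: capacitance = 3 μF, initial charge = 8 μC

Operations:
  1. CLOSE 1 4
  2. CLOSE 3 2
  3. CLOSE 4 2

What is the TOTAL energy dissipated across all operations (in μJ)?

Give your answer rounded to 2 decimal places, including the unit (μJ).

Answer: 22.65 μJ

Derivation:
Initial: C1(3μF, Q=1μC, V=0.33V), C2(2μF, Q=15μC, V=7.50V), C3(3μF, Q=20μC, V=6.67V), C4(3μF, Q=8μC, V=2.67V)
Op 1: CLOSE 1-4: Q_total=9.00, C_total=6.00, V=1.50; Q1=4.50, Q4=4.50; dissipated=4.083
Op 2: CLOSE 3-2: Q_total=35.00, C_total=5.00, V=7.00; Q3=21.00, Q2=14.00; dissipated=0.417
Op 3: CLOSE 4-2: Q_total=18.50, C_total=5.00, V=3.70; Q4=11.10, Q2=7.40; dissipated=18.150
Total dissipated: 22.650 μJ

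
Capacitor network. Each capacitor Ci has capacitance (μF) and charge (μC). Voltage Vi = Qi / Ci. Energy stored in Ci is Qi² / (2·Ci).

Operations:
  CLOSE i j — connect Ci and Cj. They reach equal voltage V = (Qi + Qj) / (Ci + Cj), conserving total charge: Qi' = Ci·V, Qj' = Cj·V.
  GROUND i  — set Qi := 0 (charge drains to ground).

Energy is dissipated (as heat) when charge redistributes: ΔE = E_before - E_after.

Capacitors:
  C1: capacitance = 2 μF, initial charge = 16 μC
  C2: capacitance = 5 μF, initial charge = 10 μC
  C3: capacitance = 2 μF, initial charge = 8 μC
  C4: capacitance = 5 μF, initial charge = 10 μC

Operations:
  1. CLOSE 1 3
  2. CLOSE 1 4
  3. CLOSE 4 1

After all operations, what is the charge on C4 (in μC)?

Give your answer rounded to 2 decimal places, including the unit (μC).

Initial: C1(2μF, Q=16μC, V=8.00V), C2(5μF, Q=10μC, V=2.00V), C3(2μF, Q=8μC, V=4.00V), C4(5μF, Q=10μC, V=2.00V)
Op 1: CLOSE 1-3: Q_total=24.00, C_total=4.00, V=6.00; Q1=12.00, Q3=12.00; dissipated=8.000
Op 2: CLOSE 1-4: Q_total=22.00, C_total=7.00, V=3.14; Q1=6.29, Q4=15.71; dissipated=11.429
Op 3: CLOSE 4-1: Q_total=22.00, C_total=7.00, V=3.14; Q4=15.71, Q1=6.29; dissipated=0.000
Final charges: Q1=6.29, Q2=10.00, Q3=12.00, Q4=15.71

Answer: 15.71 μC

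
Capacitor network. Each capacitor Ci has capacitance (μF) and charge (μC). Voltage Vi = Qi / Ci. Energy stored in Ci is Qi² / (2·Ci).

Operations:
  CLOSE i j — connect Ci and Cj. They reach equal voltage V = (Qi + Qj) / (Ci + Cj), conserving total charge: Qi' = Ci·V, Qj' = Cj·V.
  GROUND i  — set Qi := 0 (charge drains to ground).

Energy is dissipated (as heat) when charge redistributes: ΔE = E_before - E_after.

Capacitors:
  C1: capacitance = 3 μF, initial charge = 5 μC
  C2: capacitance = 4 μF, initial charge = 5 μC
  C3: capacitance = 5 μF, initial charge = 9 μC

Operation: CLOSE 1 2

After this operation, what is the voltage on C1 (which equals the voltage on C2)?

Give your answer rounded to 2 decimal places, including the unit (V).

Answer: 1.43 V

Derivation:
Initial: C1(3μF, Q=5μC, V=1.67V), C2(4μF, Q=5μC, V=1.25V), C3(5μF, Q=9μC, V=1.80V)
Op 1: CLOSE 1-2: Q_total=10.00, C_total=7.00, V=1.43; Q1=4.29, Q2=5.71; dissipated=0.149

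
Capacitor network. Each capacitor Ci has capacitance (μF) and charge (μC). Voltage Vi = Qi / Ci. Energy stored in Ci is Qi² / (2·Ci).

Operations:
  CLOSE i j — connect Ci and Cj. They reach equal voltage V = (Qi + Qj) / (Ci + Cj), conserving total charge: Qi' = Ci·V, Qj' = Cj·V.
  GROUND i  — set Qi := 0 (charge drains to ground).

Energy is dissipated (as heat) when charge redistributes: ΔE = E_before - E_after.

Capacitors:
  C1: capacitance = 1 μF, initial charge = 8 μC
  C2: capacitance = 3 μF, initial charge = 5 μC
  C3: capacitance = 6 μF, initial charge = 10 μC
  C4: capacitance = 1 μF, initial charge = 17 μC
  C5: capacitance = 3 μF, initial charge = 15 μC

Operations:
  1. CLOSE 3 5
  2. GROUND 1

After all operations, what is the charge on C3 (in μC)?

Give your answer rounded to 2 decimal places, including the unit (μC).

Answer: 16.67 μC

Derivation:
Initial: C1(1μF, Q=8μC, V=8.00V), C2(3μF, Q=5μC, V=1.67V), C3(6μF, Q=10μC, V=1.67V), C4(1μF, Q=17μC, V=17.00V), C5(3μF, Q=15μC, V=5.00V)
Op 1: CLOSE 3-5: Q_total=25.00, C_total=9.00, V=2.78; Q3=16.67, Q5=8.33; dissipated=11.111
Op 2: GROUND 1: Q1=0; energy lost=32.000
Final charges: Q1=0.00, Q2=5.00, Q3=16.67, Q4=17.00, Q5=8.33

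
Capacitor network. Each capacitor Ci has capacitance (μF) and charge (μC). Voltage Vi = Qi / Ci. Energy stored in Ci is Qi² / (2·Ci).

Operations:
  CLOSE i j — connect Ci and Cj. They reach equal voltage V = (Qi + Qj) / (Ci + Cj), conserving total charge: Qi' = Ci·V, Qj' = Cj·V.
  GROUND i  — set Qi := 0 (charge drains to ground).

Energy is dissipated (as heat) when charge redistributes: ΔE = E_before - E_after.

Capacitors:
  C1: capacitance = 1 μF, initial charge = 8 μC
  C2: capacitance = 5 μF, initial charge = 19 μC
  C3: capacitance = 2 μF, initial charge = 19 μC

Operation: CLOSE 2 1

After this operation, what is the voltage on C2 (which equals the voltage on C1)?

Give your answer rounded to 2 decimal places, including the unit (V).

Initial: C1(1μF, Q=8μC, V=8.00V), C2(5μF, Q=19μC, V=3.80V), C3(2μF, Q=19μC, V=9.50V)
Op 1: CLOSE 2-1: Q_total=27.00, C_total=6.00, V=4.50; Q2=22.50, Q1=4.50; dissipated=7.350

Answer: 4.50 V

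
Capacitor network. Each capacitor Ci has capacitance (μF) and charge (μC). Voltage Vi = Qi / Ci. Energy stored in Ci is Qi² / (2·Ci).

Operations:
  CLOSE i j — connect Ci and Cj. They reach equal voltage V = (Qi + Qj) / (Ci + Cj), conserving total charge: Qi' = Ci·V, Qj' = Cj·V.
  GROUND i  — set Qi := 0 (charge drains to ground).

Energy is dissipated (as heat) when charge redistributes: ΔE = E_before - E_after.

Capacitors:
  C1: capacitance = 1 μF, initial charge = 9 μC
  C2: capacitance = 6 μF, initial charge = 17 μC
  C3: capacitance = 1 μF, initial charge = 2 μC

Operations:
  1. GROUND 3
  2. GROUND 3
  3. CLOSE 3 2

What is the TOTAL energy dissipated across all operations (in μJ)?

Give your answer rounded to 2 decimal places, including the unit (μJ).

Answer: 5.44 μJ

Derivation:
Initial: C1(1μF, Q=9μC, V=9.00V), C2(6μF, Q=17μC, V=2.83V), C3(1μF, Q=2μC, V=2.00V)
Op 1: GROUND 3: Q3=0; energy lost=2.000
Op 2: GROUND 3: Q3=0; energy lost=0.000
Op 3: CLOSE 3-2: Q_total=17.00, C_total=7.00, V=2.43; Q3=2.43, Q2=14.57; dissipated=3.440
Total dissipated: 5.440 μJ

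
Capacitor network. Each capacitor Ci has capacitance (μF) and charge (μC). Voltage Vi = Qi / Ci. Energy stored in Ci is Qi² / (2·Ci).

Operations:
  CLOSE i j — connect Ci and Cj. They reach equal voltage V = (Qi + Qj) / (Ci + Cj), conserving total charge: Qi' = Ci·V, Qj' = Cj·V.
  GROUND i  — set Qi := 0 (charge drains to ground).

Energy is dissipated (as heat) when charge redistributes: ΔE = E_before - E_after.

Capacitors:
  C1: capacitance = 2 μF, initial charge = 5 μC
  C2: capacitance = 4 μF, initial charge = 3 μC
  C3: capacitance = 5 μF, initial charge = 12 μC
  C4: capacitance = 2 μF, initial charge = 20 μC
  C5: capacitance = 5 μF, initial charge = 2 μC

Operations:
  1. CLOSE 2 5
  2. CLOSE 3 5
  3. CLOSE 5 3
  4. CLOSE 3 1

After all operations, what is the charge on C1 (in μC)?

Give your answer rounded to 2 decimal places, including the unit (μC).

Initial: C1(2μF, Q=5μC, V=2.50V), C2(4μF, Q=3μC, V=0.75V), C3(5μF, Q=12μC, V=2.40V), C4(2μF, Q=20μC, V=10.00V), C5(5μF, Q=2μC, V=0.40V)
Op 1: CLOSE 2-5: Q_total=5.00, C_total=9.00, V=0.56; Q2=2.22, Q5=2.78; dissipated=0.136
Op 2: CLOSE 3-5: Q_total=14.78, C_total=10.00, V=1.48; Q3=7.39, Q5=7.39; dissipated=4.252
Op 3: CLOSE 5-3: Q_total=14.78, C_total=10.00, V=1.48; Q5=7.39, Q3=7.39; dissipated=0.000
Op 4: CLOSE 3-1: Q_total=12.39, C_total=7.00, V=1.77; Q3=8.85, Q1=3.54; dissipated=0.746
Final charges: Q1=3.54, Q2=2.22, Q3=8.85, Q4=20.00, Q5=7.39

Answer: 3.54 μC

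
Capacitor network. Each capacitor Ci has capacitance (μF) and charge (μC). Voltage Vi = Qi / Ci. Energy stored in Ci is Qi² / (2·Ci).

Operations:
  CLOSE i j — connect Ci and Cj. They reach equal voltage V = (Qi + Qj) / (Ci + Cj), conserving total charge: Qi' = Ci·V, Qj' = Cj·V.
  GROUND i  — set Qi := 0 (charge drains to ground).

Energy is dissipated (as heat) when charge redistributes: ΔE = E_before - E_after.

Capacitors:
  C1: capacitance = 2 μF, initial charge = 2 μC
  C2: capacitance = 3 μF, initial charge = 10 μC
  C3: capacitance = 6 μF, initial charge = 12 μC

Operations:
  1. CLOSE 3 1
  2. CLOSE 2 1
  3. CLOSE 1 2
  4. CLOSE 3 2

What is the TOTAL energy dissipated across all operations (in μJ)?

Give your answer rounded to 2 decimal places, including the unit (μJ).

Initial: C1(2μF, Q=2μC, V=1.00V), C2(3μF, Q=10μC, V=3.33V), C3(6μF, Q=12μC, V=2.00V)
Op 1: CLOSE 3-1: Q_total=14.00, C_total=8.00, V=1.75; Q3=10.50, Q1=3.50; dissipated=0.750
Op 2: CLOSE 2-1: Q_total=13.50, C_total=5.00, V=2.70; Q2=8.10, Q1=5.40; dissipated=1.504
Op 3: CLOSE 1-2: Q_total=13.50, C_total=5.00, V=2.70; Q1=5.40, Q2=8.10; dissipated=0.000
Op 4: CLOSE 3-2: Q_total=18.60, C_total=9.00, V=2.07; Q3=12.40, Q2=6.20; dissipated=0.902
Total dissipated: 3.157 μJ

Answer: 3.16 μJ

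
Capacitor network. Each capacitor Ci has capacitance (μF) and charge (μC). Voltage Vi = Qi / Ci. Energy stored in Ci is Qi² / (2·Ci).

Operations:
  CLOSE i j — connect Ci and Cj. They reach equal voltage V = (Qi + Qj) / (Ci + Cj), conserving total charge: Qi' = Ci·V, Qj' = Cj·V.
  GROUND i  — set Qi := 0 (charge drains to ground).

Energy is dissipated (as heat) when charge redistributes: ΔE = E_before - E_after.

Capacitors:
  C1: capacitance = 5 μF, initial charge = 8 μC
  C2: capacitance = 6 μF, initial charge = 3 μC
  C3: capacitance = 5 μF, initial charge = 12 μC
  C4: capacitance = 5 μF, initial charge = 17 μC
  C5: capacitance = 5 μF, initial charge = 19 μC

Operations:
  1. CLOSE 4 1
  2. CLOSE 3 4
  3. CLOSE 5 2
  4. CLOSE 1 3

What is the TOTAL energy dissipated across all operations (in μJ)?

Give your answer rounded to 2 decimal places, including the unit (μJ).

Answer: 18.92 μJ

Derivation:
Initial: C1(5μF, Q=8μC, V=1.60V), C2(6μF, Q=3μC, V=0.50V), C3(5μF, Q=12μC, V=2.40V), C4(5μF, Q=17μC, V=3.40V), C5(5μF, Q=19μC, V=3.80V)
Op 1: CLOSE 4-1: Q_total=25.00, C_total=10.00, V=2.50; Q4=12.50, Q1=12.50; dissipated=4.050
Op 2: CLOSE 3-4: Q_total=24.50, C_total=10.00, V=2.45; Q3=12.25, Q4=12.25; dissipated=0.013
Op 3: CLOSE 5-2: Q_total=22.00, C_total=11.00, V=2.00; Q5=10.00, Q2=12.00; dissipated=14.850
Op 4: CLOSE 1-3: Q_total=24.75, C_total=10.00, V=2.48; Q1=12.38, Q3=12.38; dissipated=0.003
Total dissipated: 18.916 μJ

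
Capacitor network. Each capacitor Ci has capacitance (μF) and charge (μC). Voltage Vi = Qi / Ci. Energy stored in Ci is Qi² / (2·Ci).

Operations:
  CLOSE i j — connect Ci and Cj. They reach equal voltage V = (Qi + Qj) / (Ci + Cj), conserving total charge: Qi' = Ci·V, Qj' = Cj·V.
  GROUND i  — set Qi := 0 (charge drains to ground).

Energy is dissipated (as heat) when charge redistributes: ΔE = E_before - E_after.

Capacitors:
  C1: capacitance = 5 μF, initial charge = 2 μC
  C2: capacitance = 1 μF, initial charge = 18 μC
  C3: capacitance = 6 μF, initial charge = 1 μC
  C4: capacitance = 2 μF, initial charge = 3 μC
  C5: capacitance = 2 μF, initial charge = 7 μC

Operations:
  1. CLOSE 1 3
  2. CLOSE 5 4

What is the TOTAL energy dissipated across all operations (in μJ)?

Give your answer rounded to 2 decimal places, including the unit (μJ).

Answer: 2.07 μJ

Derivation:
Initial: C1(5μF, Q=2μC, V=0.40V), C2(1μF, Q=18μC, V=18.00V), C3(6μF, Q=1μC, V=0.17V), C4(2μF, Q=3μC, V=1.50V), C5(2μF, Q=7μC, V=3.50V)
Op 1: CLOSE 1-3: Q_total=3.00, C_total=11.00, V=0.27; Q1=1.36, Q3=1.64; dissipated=0.074
Op 2: CLOSE 5-4: Q_total=10.00, C_total=4.00, V=2.50; Q5=5.00, Q4=5.00; dissipated=2.000
Total dissipated: 2.074 μJ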